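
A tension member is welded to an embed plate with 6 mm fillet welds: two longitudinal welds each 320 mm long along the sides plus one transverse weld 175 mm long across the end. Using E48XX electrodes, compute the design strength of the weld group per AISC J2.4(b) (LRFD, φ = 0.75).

φR_n ≈ 747 kN

E48XX → F_EXX = 480 MPa.
t_e = 0.707 × 6 = 4.242 mm.
R_nwl = 0.6 × 480 × 4.242 × 640 × 10⁻³ = 781.9 kN (longitudinal, 2 welds).
R_nwt = 0.6 × 480 × 4.242 × 175 × 10⁻³ = 213.8 kN (transverse, base value).
(i) R_nwl + R_nwt = 995.7 kN; (ii) 0.85 R_nwl + 1.5 R_nwt = 985.3 kN.
R_n = max = 995.7 kN [governs: (i)]; φR_n = 746.8 kN.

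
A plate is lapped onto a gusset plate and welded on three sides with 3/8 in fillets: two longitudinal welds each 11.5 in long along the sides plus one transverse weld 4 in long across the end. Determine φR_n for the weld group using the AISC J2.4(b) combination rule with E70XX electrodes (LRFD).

φR_n ≈ 225 kip

E70XX → F_EXX = 70 ksi.
t_e = 0.707 × 0.375 = 0.2651 in.
R_nwl = 0.6 × 70 × 0.2651 × 23 = 256.1 kip (longitudinal, 2 welds).
R_nwt = 0.6 × 70 × 0.2651 × 4 = 44.54 kip (transverse, base value).
(i) R_nwl + R_nwt = 300.7 kip; (ii) 0.85 R_nwl + 1.5 R_nwt = 284.5 kip.
R_n = max = 300.7 kip [governs: (i)]; φR_n = 225.5 kip.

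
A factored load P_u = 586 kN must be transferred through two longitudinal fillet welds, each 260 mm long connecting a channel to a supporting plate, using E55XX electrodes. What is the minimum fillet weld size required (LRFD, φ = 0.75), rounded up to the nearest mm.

w = 7 mm

E55XX → F_EXX = 550 MPa.
Total weld length L = 520 mm.
Required throat t_e = P_u / (φ × 0.6 F_EXX × L) = 586 / (0.75 × 0.6 × 550 × 520 × 10⁻³) = 4.553 mm.
Required leg w = t_e / 0.707 = 6.44 mm → use 7 mm.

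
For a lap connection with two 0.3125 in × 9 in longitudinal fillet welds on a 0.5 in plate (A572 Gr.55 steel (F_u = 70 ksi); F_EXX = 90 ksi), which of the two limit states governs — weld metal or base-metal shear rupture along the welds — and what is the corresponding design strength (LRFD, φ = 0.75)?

φR_n ≈ 161 kips (weld metal governs)

t_e = 0.707 × 0.3125 = 0.2209 in; L = 18 in.
Weld metal: φR_n = 0.75 × 0.6 × 90 × 0.2209 × 18 = 161.1 kips.
Base metal (shear rupture): φR_n = 0.75 × 0.6 × 70 × 0.5 × 18 = 283.5 kips.
Governing: weld metal.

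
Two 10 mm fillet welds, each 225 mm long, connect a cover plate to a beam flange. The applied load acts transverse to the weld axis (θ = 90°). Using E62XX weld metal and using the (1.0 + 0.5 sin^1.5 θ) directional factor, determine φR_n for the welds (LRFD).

φR_n ≈ 1330 kN

E62XX → F_EXX = 620 MPa.
t_e = 0.707 × 10 = 7.07 mm; A_we = 7.07 × 450 = 3181 mm².
Directional factor: 1.0 + 0.5 sin^1.5(90°) = 1.5.
F_nw = 0.6 × 620 × 1.5 = 558 MPa.
φR_n = 0.75 × 558 × 3181 × 10⁻³ = 1331 kN.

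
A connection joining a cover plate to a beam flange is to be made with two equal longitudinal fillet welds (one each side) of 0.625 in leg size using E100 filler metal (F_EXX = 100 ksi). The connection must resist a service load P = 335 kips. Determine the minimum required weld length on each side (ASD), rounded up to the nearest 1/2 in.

L = 13 in on each side

Throat t_e = 0.707 × 0.625 = 0.4419 in.
r_n/Ω = (0.6 × 100 × 0.4419) / 2.0 = 13.26 kip/in.
L_req = P / (r_n/Ω) = 335 / 13.26 = 25.27 in total.
Per side: 25.27 / 2 = 12.64 in.
Round up → use L = 13 in on each side.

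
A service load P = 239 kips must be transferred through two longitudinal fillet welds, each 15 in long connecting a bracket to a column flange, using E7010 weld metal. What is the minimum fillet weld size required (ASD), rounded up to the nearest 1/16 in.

w = 9/16 in

E70XX → F_EXX = 70 ksi.
Total weld length L = 30 in.
Required throat t_e = P × Ω / (0.6 F_EXX × L) = 239 × 2.0 / (0.6 × 70 × 30) = 0.3794 in.
Required leg w = t_e / 0.707 = 0.5366 in → use 9/16 in.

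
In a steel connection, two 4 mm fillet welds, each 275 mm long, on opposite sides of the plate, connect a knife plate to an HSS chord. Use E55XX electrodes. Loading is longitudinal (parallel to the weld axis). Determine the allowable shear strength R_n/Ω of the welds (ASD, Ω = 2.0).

E55XX → F_EXX = 550 MPa.
Effective throat t_e = 0.707 × 4 = 2.828 mm.
Total length L = 550 mm; A_we = 2.828 × 550 = 1555 mm².
F_nw = 0.6 F_EXX = 0.6 × 550 = 330 MPa.
R_n = 330 × 1555 × 10⁻³ = 513.3 kN; R_n/Ω = 513.3/2.0 = 256.6 kN.

R_n/Ω ≈ 257 kN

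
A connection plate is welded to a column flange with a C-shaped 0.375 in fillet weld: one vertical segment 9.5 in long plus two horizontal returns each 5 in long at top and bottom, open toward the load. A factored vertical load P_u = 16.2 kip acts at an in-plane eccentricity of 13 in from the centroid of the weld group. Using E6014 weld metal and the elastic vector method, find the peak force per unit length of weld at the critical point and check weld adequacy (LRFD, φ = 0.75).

f_max ≈ 4.21 kip/in; adequate

E60XX → F_EXX = 60 ksi.
Total weld length L_w = 19.5 in. Treat welds as unit-width lines.
Centroid: x̄ = 2×5×2.5 / 19.5 = 1.282 in from the vertical weld.
Polar moment about centroid: J = I_x + I_y = [9.5³/12 + 2×5×4.75²] + [9.5×1.282² + 2(5³/12 + 5×1.218²)] = 348.4 in³.
Direct shear f_v = P/L_w = 16.2 / 19.5 = 0.8308 kip/in (vertical).
Torsion M = P·e = 16.2 × 13 = 210.6 kip·in.
Critical point at (x, y) = (3.718, 4.75) from centroid. f_tx = M·y/J = 2.872 kip/in; f_ty = M·x/J = 2.248 kip/in.
Resultant f_max = √[f_tx² + (f_v + f_ty)²] = √[2.872² + (0.8308 + 2.248)²] = 4.21 kip/in.
Capacity per unit length: φr_n = 0.75 × 0.6 × 60 × (0.707 × 0.375) = 7.158 kip/in.
4.21 ≤ 7.158 → adequate.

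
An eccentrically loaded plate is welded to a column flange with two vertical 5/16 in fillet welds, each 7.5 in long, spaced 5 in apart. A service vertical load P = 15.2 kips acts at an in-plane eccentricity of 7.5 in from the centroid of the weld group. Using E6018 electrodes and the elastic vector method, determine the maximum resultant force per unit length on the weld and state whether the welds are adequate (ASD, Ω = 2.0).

f_max ≈ 3.79 kip/in; adequate

E60XX → F_EXX = 60 ksi.
Total weld length L_w = 15 in. Treat welds as unit-width lines.
Polar moment about centroid: J = 2[d³/12 + d(b/2)²] = 2[7.5³/12 + 7.5×2.5²] = 164.1 in³.
Direct shear f_v = P/L_w = 15.2 / 15 = 1.013 kip/in (vertical).
Torsion M = P·e = 15.2 × 7.5 = 114 kip·in.
Critical point at (x, y) = (2.5, 3.75) from centroid. f_tx = M·y/J = 2.606 kip/in; f_ty = M·x/J = 1.737 kip/in.
Resultant f_max = √[f_tx² + (f_v + f_ty)²] = √[2.606² + (1.013 + 1.737)²] = 3.789 kip/in.
Capacity per unit length: r_n/Ω = (1/2.0) × 0.6 × 60 × (0.707 × 0.3125) = 3.977 kip/in.
3.789 ≤ 3.977 → adequate.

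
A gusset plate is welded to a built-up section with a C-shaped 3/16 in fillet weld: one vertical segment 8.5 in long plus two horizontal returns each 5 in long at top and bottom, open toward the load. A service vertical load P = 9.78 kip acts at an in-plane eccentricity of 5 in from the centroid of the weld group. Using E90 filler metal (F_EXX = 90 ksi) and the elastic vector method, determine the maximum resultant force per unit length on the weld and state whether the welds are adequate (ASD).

f_max ≈ 1.38 kip/in; adequate

Total weld length L_w = 18.5 in. Treat welds as unit-width lines.
Centroid: x̄ = 2×5×2.5 / 18.5 = 1.351 in from the vertical weld.
Polar moment about centroid: J = I_x + I_y = [8.5³/12 + 2×5×4.25²] + [8.5×1.351² + 2(5³/12 + 5×1.149²)] = 281.4 in³.
Direct shear f_v = P/L_w = 9.78 / 18.5 = 0.5286 kip/in (vertical).
Torsion M = P·e = 9.78 × 5 = 48.9 kip·in.
Critical point at (x, y) = (3.649, 4.25) from centroid. f_tx = M·y/J = 0.7387 kip/in; f_ty = M·x/J = 0.6341 kip/in.
Resultant f_max = √[f_tx² + (f_v + f_ty)²] = √[0.7387² + (0.5286 + 0.6341)²] = 1.378 kip/in.
Capacity per unit length: r_n/Ω = (1/2.0) × 0.6 × 90 × (0.707 × 0.1875) = 3.579 kip/in.
1.378 ≤ 3.579 → adequate.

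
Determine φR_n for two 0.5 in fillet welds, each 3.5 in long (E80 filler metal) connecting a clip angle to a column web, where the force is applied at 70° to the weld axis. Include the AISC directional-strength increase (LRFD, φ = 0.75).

E80XX → F_EXX = 80 ksi.
t_e = 0.707 × 0.5 = 0.3535 in; A_we = 0.3535 × 7 = 2.474 in².
Directional factor: 1.0 + 0.5 sin^1.5(70°) = 1.455.
F_nw = 0.6 × 80 × 1.455 = 69.86 ksi.
φR_n = 0.75 × 69.86 × 2.474 = 129.7 kips.

φR_n ≈ 130 kips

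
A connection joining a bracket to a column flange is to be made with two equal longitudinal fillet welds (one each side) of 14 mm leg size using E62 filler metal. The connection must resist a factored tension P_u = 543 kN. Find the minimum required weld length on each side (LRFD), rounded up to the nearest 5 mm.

E62XX → F_EXX = 620 MPa.
Throat t_e = 0.707 × 14 = 9.898 mm.
φr_n = 0.75 × 0.6 × 620 × 9.898 × 10⁻³ = 2.762 kN/mm.
L_req = P_u / φr_n = 543 / 2.762 = 196.6 mm total.
Per side: 196.6 / 2 = 98.31 mm.
Round up → use L = 100 mm on each side.

L = 100 mm on each side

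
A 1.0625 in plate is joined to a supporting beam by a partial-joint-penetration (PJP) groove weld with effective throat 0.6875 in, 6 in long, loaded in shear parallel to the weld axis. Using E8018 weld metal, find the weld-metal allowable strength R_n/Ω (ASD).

R_n/Ω ≈ 99 kip

E80XX → F_EXX = 80 ksi.
Effective throat (given) t_e = 0.6875 in.
A_we = 0.6875 × 6 = 4.125 in².
F_nw = 0.6 F_EXX = 48 ksi.
R_n/Ω = (48 × 4.125) / 2.0 = 99 kip.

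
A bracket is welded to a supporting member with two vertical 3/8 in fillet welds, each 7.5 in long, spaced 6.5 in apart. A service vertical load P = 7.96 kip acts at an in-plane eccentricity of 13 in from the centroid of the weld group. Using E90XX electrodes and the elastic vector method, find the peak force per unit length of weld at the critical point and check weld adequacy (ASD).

E90XX → F_EXX = 90 ksi.
Total weld length L_w = 15 in. Treat welds as unit-width lines.
Polar moment about centroid: J = 2[d³/12 + d(b/2)²] = 2[7.5³/12 + 7.5×3.25²] = 228.8 in³.
Direct shear f_v = P/L_w = 7.96 / 15 = 0.5307 kip/in (vertical).
Torsion M = P·e = 7.96 × 13 = 103.48 kip·in.
Critical point at (x, y) = (3.25, 3.75) from centroid. f_tx = M·y/J = 1.696 kip/in; f_ty = M·x/J = 1.47 kip/in.
Resultant f_max = √[f_tx² + (f_v + f_ty)²] = √[1.696² + (0.5307 + 1.47)²] = 2.623 kip/in.
Capacity per unit length: r_n/Ω = (1/2.0) × 0.6 × 90 × (0.707 × 0.375) = 7.158 kip/in.
2.623 ≤ 7.158 → adequate.

f_max ≈ 2.62 kip/in; adequate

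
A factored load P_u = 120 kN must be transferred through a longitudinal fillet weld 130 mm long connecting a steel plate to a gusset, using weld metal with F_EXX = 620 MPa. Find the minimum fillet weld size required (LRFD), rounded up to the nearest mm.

Total weld length L = 130 mm.
Required throat t_e = P_u / (φ × 0.6 F_EXX × L) = 120 / (0.75 × 0.6 × 620 × 130 × 10⁻³) = 3.309 mm.
Required leg w = t_e / 0.707 = 4.68 mm → use 5 mm.

w = 5 mm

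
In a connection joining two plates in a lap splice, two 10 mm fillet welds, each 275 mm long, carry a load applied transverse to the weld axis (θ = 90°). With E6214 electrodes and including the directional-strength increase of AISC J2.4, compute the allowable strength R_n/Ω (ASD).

E62XX → F_EXX = 620 MPa.
t_e = 0.707 × 10 = 7.07 mm; A_we = 7.07 × 550 = 3888 mm².
Directional factor: 1.0 + 0.5 sin^1.5(90°) = 1.5.
F_nw = 0.6 × 620 × 1.5 = 558 MPa.
R_n/Ω = (558 × 3888) / 2.0 × 10⁻³ = 1085 kN.

R_n/Ω ≈ 1080 kN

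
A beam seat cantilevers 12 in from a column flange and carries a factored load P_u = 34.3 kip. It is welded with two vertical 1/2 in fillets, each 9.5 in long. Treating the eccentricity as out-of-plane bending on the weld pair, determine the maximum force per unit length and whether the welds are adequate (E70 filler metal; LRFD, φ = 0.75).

E70XX → F_EXX = 70 ksi.
L_w = 2 × 9.5 = 19 in; section modulus (unit throat) S = 2 × L²/6 = 30.08 in².
Direct shear f_v = P/L_w = 34.3/19 = 1.805 kip/in.
Moment M = P × e = 34.3 × 12 = 411.6 kip·in; bending f_b = M/S = 13.68 kip/in.
f_max = √(f_v² + f_b²) = √(1.805² + 13.68²) = 13.8 kip/in.
φr_n = 0.75 × 0.6 × 70 × (0.707 × 0.5) = 11.14 kip/in → NOT adequate.

f_max ≈ 13.8 kip/in; NOT adequate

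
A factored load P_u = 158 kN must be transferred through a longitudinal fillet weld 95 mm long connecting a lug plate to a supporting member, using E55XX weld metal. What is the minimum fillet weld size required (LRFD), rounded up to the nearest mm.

E55XX → F_EXX = 550 MPa.
Total weld length L = 95 mm.
Required throat t_e = P_u / (φ × 0.6 F_EXX × L) = 158 / (0.75 × 0.6 × 550 × 95 × 10⁻³) = 6.72 mm.
Required leg w = t_e / 0.707 = 9.505 mm → use 10 mm.

w = 10 mm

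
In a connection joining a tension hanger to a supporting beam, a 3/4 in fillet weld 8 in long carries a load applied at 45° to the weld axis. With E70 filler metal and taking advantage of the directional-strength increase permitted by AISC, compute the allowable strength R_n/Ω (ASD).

R_n/Ω ≈ 116 kip

E70XX → F_EXX = 70 ksi.
t_e = 0.707 × 0.75 = 0.5302 in; A_we = 0.5302 × 8 = 4.242 in².
Directional factor: 1.0 + 0.5 sin^1.5(45°) = 1.297.
F_nw = 0.6 × 70 × 1.297 = 54.49 ksi.
R_n/Ω = (54.49 × 4.242) / 2.0 = 115.6 kip.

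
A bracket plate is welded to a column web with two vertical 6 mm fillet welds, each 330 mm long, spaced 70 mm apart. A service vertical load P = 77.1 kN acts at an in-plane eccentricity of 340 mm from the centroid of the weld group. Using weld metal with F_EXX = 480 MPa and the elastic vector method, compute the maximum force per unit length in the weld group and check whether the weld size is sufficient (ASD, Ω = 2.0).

f_max ≈ 684 N/mm; NOT adequate

Total weld length L_w = 660 mm. Treat welds as unit-width lines.
Polar moment about centroid: J = 2[d³/12 + d(b/2)²] = 2[330³/12 + 330×35²] = 6798000 mm³.
Direct shear f_v = P/L_w = 77.1×10³ / 660 = 116.8 N/mm (vertical).
Torsion M = P·e = 77.1×10³ × 340 = 26214000 N·mm.
Critical point at (x, y) = (35, 165) from centroid. f_tx = M·y/J = 636.3 N/mm; f_ty = M·x/J = 135 N/mm.
Resultant f_max = √[f_tx² + (f_v + f_ty)²] = √[636.3² + (116.8 + 135)²] = 684.3 N/mm.
Capacity per unit length: r_n/Ω = (1/2.0) × 0.6 × 480 × (0.707 × 6) = 610.8 N/mm.
684.3 > 610.8 → NOT adequate.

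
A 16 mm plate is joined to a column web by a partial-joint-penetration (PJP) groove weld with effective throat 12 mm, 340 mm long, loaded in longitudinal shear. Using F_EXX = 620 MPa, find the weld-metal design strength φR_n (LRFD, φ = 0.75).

Effective throat (given) t_e = 12 mm.
A_we = 12 × 340 = 4080 mm².
F_nw = 0.6 F_EXX = 372 MPa.
φR_n = 0.75 × 372 × 4080 × 10⁻³ = 1138 kN.

φR_n ≈ 1140 kN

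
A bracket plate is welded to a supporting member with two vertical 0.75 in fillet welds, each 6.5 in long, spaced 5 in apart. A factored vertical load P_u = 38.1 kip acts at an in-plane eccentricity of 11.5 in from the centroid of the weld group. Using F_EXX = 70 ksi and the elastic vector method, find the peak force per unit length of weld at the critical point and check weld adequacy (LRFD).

Total weld length L_w = 13 in. Treat welds as unit-width lines.
Polar moment about centroid: J = 2[d³/12 + d(b/2)²] = 2[6.5³/12 + 6.5×2.5²] = 127 in³.
Direct shear f_v = P/L_w = 38.1 / 13 = 2.931 kip/in (vertical).
Torsion M = P·e = 38.1 × 11.5 = 438.15 kip·in.
Critical point at (x, y) = (2.5, 3.25) from centroid. f_tx = M·y/J = 11.21 kip/in; f_ty = M·x/J = 8.624 kip/in.
Resultant f_max = √[f_tx² + (f_v + f_ty)²] = √[11.21² + (2.931 + 8.624)²] = 16.1 kip/in.
Capacity per unit length: φr_n = 0.75 × 0.6 × 70 × (0.707 × 0.75) = 16.7 kip/in.
16.1 ≤ 16.7 → adequate.

f_max ≈ 16.1 kip/in; adequate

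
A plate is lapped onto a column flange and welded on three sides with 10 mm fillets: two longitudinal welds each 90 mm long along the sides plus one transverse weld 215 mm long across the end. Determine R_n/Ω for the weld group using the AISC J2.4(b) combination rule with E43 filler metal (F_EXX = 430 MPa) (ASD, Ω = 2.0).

t_e = 0.707 × 10 = 7.07 mm.
R_nwl = 0.6 × 430 × 7.07 × 180 × 10⁻³ = 328.3 kN (longitudinal, 2 welds).
R_nwt = 0.6 × 430 × 7.07 × 215 × 10⁻³ = 392.2 kN (transverse, base value).
(i) R_nwl + R_nwt = 720.5 kN; (ii) 0.85 R_nwl + 1.5 R_nwt = 867.3 kN.
R_n = max = 867.3 kN [governs: (ii)]; R_n/Ω = 433.7 kN.

R_n/Ω ≈ 434 kN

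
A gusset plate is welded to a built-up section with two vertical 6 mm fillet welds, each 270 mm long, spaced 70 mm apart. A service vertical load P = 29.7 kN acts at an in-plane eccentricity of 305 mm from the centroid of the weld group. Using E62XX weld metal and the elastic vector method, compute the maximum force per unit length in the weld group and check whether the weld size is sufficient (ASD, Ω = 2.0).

f_max ≈ 338 N/mm; adequate

E62XX → F_EXX = 620 MPa.
Total weld length L_w = 540 mm. Treat welds as unit-width lines.
Polar moment about centroid: J = 2[d³/12 + d(b/2)²] = 2[270³/12 + 270×35²] = 3942000 mm³.
Direct shear f_v = P/L_w = 29.7×10³ / 540 = 55 N/mm (vertical).
Torsion M = P·e = 29.7×10³ × 305 = 9058500 N·mm.
Critical point at (x, y) = (35, 135) from centroid. f_tx = M·y/J = 310.2 N/mm; f_ty = M·x/J = 80.43 N/mm.
Resultant f_max = √[f_tx² + (f_v + f_ty)²] = √[310.2² + (55 + 80.43)²] = 338.5 N/mm.
Capacity per unit length: r_n/Ω = (1/2.0) × 0.6 × 620 × (0.707 × 6) = 789 N/mm.
338.5 ≤ 789 → adequate.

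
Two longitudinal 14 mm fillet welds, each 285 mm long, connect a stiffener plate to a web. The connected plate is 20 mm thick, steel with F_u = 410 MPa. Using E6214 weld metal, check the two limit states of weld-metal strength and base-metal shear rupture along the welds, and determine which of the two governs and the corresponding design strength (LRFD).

φR_n ≈ 1570 kN (weld metal governs)

E62XX → F_EXX = 620 MPa.
t_e = 0.707 × 14 = 9.898 mm; L = 570 mm.
Weld metal: φR_n = 0.75 × 0.6 × 620 × 9.898 × 570 × 10⁻³ = 1574 kN.
Base metal (shear rupture): φR_n = 0.75 × 0.6 × 410 × 20 × 570 × 10⁻³ = 2103 kN.
Governing: weld metal.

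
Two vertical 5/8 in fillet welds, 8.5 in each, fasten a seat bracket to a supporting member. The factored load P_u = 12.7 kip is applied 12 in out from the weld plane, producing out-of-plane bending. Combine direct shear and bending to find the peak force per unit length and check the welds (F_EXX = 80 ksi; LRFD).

L_w = 2 × 8.5 = 17 in; section modulus (unit throat) S = 2 × L²/6 = 24.08 in².
Direct shear f_v = P/L_w = 12.7/17 = 0.7471 kip/in.
Moment M = P × e = 12.7 × 12 = 152.4 kip·in; bending f_b = M/S = 6.328 kip/in.
f_max = √(f_v² + f_b²) = √(0.7471² + 6.328²) = 6.372 kip/in.
φr_n = 0.75 × 0.6 × 80 × (0.707 × 0.625) = 15.91 kip/in → adequate.

f_max ≈ 6.37 kip/in; adequate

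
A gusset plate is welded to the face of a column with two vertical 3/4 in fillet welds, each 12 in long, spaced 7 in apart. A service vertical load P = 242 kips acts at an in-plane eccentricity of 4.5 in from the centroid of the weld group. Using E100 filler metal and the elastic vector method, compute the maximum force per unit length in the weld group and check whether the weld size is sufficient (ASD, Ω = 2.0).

E100XX → F_EXX = 100 ksi.
Total weld length L_w = 24 in. Treat welds as unit-width lines.
Polar moment about centroid: J = 2[d³/12 + d(b/2)²] = 2[12³/12 + 12×3.5²] = 582 in³.
Direct shear f_v = P/L_w = 242 / 24 = 10.08 kip/in (vertical).
Torsion M = P·e = 242 × 4.5 = 1089 kip·in.
Critical point at (x, y) = (3.5, 6) from centroid. f_tx = M·y/J = 11.23 kip/in; f_ty = M·x/J = 6.549 kip/in.
Resultant f_max = √[f_tx² + (f_v + f_ty)²] = √[11.23² + (10.08 + 6.549)²] = 20.07 kip/in.
Capacity per unit length: r_n/Ω = (1/2.0) × 0.6 × 100 × (0.707 × 0.75) = 15.91 kip/in.
20.07 > 15.91 → NOT adequate.

f_max ≈ 20.1 kip/in; NOT adequate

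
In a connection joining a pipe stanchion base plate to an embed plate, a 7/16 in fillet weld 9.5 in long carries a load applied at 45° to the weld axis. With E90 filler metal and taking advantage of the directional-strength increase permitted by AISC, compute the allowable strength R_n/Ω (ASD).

R_n/Ω ≈ 103 kips

E90XX → F_EXX = 90 ksi.
t_e = 0.707 × 0.4375 = 0.3093 in; A_we = 0.3093 × 9.5 = 2.938 in².
Directional factor: 1.0 + 0.5 sin^1.5(45°) = 1.297.
F_nw = 0.6 × 90 × 1.297 = 70.05 ksi.
R_n/Ω = (70.05 × 2.938) / 2.0 = 102.9 kips.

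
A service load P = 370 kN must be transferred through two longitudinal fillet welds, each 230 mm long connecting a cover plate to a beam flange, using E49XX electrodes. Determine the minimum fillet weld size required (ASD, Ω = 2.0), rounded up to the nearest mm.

w = 8 mm

E49XX → F_EXX = 490 MPa.
Total weld length L = 460 mm.
Required throat t_e = P × Ω / (0.6 F_EXX × L) = 370 × 2.0 / (0.6 × 490 × 460 × 10⁻³) = 5.472 mm.
Required leg w = t_e / 0.707 = 7.739 mm → use 8 mm.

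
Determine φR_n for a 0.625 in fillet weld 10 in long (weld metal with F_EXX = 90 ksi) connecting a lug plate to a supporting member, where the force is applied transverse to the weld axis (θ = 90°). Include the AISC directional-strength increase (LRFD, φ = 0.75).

t_e = 0.707 × 0.625 = 0.4419 in; A_we = 0.4419 × 10 = 4.419 in².
Directional factor: 1.0 + 0.5 sin^1.5(90°) = 1.5.
F_nw = 0.6 × 90 × 1.5 = 81 ksi.
φR_n = 0.75 × 81 × 4.419 = 268.4 kip.

φR_n ≈ 268 kip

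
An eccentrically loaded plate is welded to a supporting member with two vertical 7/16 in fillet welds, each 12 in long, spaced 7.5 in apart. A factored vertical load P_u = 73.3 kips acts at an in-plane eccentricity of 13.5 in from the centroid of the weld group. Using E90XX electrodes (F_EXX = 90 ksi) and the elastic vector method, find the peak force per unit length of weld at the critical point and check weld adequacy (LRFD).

f_max ≈ 13.1 kip/in; NOT adequate

Total weld length L_w = 24 in. Treat welds as unit-width lines.
Polar moment about centroid: J = 2[d³/12 + d(b/2)²] = 2[12³/12 + 12×3.75²] = 625.5 in³.
Direct shear f_v = P/L_w = 73.3 / 24 = 3.054 kip/in (vertical).
Torsion M = P·e = 73.3 × 13.5 = 989.55 kip·in.
Critical point at (x, y) = (3.75, 6) from centroid. f_tx = M·y/J = 9.492 kip/in; f_ty = M·x/J = 5.933 kip/in.
Resultant f_max = √[f_tx² + (f_v + f_ty)²] = √[9.492² + (3.054 + 5.933)²] = 13.07 kip/in.
Capacity per unit length: φr_n = 0.75 × 0.6 × 90 × (0.707 × 0.4375) = 12.53 kip/in.
13.07 > 12.53 → NOT adequate.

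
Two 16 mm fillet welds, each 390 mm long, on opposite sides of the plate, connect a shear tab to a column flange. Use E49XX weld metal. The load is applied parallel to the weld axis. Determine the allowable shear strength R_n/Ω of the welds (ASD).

E49XX → F_EXX = 490 MPa.
Effective throat t_e = 0.707 × 16 = 11.31 mm.
Total length L = 780 mm; A_we = 11.31 × 780 = 8823 mm².
F_nw = 0.6 F_EXX = 0.6 × 490 = 294 MPa.
R_n = 294 × 8823 × 10⁻³ = 2594 kN; R_n/Ω = 2594/2.0 = 1297 kN.

R_n/Ω ≈ 1300 kN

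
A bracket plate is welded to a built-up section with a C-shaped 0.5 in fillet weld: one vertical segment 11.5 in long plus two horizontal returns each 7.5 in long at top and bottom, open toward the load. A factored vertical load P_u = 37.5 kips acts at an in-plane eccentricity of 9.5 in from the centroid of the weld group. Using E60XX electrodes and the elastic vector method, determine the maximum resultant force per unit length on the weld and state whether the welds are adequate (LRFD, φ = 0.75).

E60XX → F_EXX = 60 ksi.
Total weld length L_w = 26.5 in. Treat welds as unit-width lines.
Centroid: x̄ = 2×7.5×3.75 / 26.5 = 2.123 in from the vertical weld.
Polar moment about centroid: J = I_x + I_y = [11.5³/12 + 2×7.5×5.75²] + [11.5×2.123² + 2(7.5³/12 + 7.5×1.627²)] = 784.5 in³.
Direct shear f_v = P/L_w = 37.5 / 26.5 = 1.415 kip/in (vertical).
Torsion M = P·e = 37.5 × 9.5 = 356.25 kip·in.
Critical point at (x, y) = (5.377, 5.75) from centroid. f_tx = M·y/J = 2.611 kip/in; f_ty = M·x/J = 2.442 kip/in.
Resultant f_max = √[f_tx² + (f_v + f_ty)²] = √[2.611² + (1.415 + 2.442)²] = 4.658 kip/in.
Capacity per unit length: φr_n = 0.75 × 0.6 × 60 × (0.707 × 0.5) = 9.544 kip/in.
4.658 ≤ 9.544 → adequate.

f_max ≈ 4.66 kip/in; adequate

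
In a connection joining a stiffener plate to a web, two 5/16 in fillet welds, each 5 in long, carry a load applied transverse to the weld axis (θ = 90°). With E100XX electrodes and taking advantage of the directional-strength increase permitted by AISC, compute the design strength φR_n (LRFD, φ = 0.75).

E100XX → F_EXX = 100 ksi.
t_e = 0.707 × 0.3125 = 0.2209 in; A_we = 0.2209 × 10 = 2.209 in².
Directional factor: 1.0 + 0.5 sin^1.5(90°) = 1.5.
F_nw = 0.6 × 100 × 1.5 = 90 ksi.
φR_n = 0.75 × 90 × 2.209 = 149.1 kip.

φR_n ≈ 149 kip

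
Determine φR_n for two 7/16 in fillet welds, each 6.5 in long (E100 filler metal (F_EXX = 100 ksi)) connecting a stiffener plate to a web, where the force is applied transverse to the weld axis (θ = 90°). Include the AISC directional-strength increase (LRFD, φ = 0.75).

t_e = 0.707 × 0.4375 = 0.3093 in; A_we = 0.3093 × 13 = 4.021 in².
Directional factor: 1.0 + 0.5 sin^1.5(90°) = 1.5.
F_nw = 0.6 × 100 × 1.5 = 90 ksi.
φR_n = 0.75 × 90 × 4.021 = 271.4 kip.

φR_n ≈ 271 kip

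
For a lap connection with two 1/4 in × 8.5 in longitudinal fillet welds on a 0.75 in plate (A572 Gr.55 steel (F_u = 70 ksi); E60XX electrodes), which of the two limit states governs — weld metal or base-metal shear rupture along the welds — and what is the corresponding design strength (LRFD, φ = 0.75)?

φR_n ≈ 81.1 kip (weld metal governs)

E60XX → F_EXX = 60 ksi.
t_e = 0.707 × 0.25 = 0.1767 in; L = 17 in.
Weld metal: φR_n = 0.75 × 0.6 × 60 × 0.1767 × 17 = 81.13 kip.
Base metal (shear rupture): φR_n = 0.75 × 0.6 × 70 × 0.75 × 17 = 401.6 kip.
Governing: weld metal.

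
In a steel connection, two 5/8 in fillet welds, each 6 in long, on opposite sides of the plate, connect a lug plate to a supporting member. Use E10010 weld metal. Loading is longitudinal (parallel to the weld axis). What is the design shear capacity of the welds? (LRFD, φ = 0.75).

E100XX → F_EXX = 100 ksi.
Effective throat t_e = 0.707 × 0.625 = 0.4419 in.
Total length L = 12 in; A_we = 0.4419 × 12 = 5.302 in².
F_nw = 0.6 F_EXX = 0.6 × 100 = 60 ksi.
φR_n = 0.75 × 60 × 5.302 = 238.6 kips.

φR_n ≈ 239 kips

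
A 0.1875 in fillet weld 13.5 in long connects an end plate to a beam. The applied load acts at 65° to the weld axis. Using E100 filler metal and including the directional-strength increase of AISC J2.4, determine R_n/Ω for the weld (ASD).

R_n/Ω ≈ 76.8 kips

E100XX → F_EXX = 100 ksi.
t_e = 0.707 × 0.1875 = 0.1326 in; A_we = 0.1326 × 13.5 = 1.79 in².
Directional factor: 1.0 + 0.5 sin^1.5(65°) = 1.431.
F_nw = 0.6 × 100 × 1.431 = 85.88 ksi.
R_n/Ω = (85.88 × 1.79) / 2.0 = 76.85 kips.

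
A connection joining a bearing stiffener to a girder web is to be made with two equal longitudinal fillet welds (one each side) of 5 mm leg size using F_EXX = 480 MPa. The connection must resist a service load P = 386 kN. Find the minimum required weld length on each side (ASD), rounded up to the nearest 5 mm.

L = 380 mm on each side

Throat t_e = 0.707 × 5 = 3.535 mm.
r_n/Ω = (0.6 × 480 × 3.535) / 2.0 = 509 N/mm = 0.509 kN/mm.
L_req = P / (r_n/Ω) = 386 / 0.509 = 758.3 mm total.
Per side: 758.3 / 2 = 379.1 mm.
Round up → use L = 380 mm on each side.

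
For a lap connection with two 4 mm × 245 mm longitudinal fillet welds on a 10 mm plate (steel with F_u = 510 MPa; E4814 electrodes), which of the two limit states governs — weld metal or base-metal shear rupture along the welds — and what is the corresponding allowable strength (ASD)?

E48XX → F_EXX = 480 MPa.
t_e = 0.707 × 4 = 2.828 mm; L = 490 mm.
Weld metal: R_n/Ω = (1/2.0) × 0.6 × 480 × 2.828 × 490 × 10⁻³ = 199.5 kN.
Base metal (shear rupture): R_n/Ω = (1/2.0) × 0.6 × 510 × 10 × 490 × 10⁻³ = 749.7 kN.
Governing: weld metal.

R_n/Ω ≈ 200 kN (weld metal governs)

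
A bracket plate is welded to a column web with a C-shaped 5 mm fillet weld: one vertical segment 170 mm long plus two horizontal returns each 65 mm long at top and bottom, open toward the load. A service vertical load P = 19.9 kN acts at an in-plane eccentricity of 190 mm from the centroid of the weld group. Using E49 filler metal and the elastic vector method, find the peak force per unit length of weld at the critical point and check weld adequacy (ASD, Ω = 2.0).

f_max ≈ 294 N/mm; adequate

E49XX → F_EXX = 490 MPa.
Total weld length L_w = 300 mm. Treat welds as unit-width lines.
Centroid: x̄ = 2×65×32.5 / 300 = 14.08 mm from the vertical weld.
Polar moment about centroid: J = I_x + I_y = [170³/12 + 2×65×85²] + [170×14.08² + 2(65³/12 + 65×18.42²)] = 1472000 mm³.
Direct shear f_v = P/L_w = 19.9×10³ / 300 = 66.33 N/mm (vertical).
Torsion M = P·e = 19.9×10³ × 190 = 3781000 N·mm.
Critical point at (x, y) = (50.92, 85) from centroid. f_tx = M·y/J = 218.3 N/mm; f_ty = M·x/J = 130.8 N/mm.
Resultant f_max = √[f_tx² + (f_v + f_ty)²] = √[218.3² + (66.33 + 130.8)²] = 294.1 N/mm.
Capacity per unit length: r_n/Ω = (1/2.0) × 0.6 × 490 × (0.707 × 5) = 519.6 N/mm.
294.1 ≤ 519.6 → adequate.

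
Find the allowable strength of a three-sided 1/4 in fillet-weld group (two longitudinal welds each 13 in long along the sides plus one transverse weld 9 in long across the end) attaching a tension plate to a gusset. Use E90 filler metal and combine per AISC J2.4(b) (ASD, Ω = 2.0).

E90XX → F_EXX = 90 ksi.
t_e = 0.707 × 0.25 = 0.1767 in.
R_nwl = 0.6 × 90 × 0.1767 × 26 = 248.2 kip (longitudinal, 2 welds).
R_nwt = 0.6 × 90 × 0.1767 × 9 = 85.9 kip (transverse, base value).
(i) R_nwl + R_nwt = 334.1 kip; (ii) 0.85 R_nwl + 1.5 R_nwt = 339.8 kip.
R_n = max = 339.8 kip [governs: (ii)]; R_n/Ω = 169.9 kip.

R_n/Ω ≈ 170 kip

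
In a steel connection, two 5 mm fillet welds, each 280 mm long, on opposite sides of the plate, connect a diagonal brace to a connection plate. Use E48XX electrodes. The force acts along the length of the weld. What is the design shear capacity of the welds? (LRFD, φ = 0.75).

φR_n ≈ 428 kN

E48XX → F_EXX = 480 MPa.
Effective throat t_e = 0.707 × 5 = 3.535 mm.
Total length L = 560 mm; A_we = 3.535 × 560 = 1980 mm².
F_nw = 0.6 F_EXX = 0.6 × 480 = 288 MPa.
φR_n = 0.75 × 288 × 1980 × 10⁻³ = 427.6 kN.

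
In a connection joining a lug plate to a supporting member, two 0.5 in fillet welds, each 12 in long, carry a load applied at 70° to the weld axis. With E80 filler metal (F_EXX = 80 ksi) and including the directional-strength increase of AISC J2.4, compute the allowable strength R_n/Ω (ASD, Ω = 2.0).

R_n/Ω ≈ 296 kips

t_e = 0.707 × 0.5 = 0.3535 in; A_we = 0.3535 × 24 = 8.484 in².
Directional factor: 1.0 + 0.5 sin^1.5(70°) = 1.455.
F_nw = 0.6 × 80 × 1.455 = 69.86 ksi.
R_n/Ω = (69.86 × 8.484) / 2.0 = 296.4 kips.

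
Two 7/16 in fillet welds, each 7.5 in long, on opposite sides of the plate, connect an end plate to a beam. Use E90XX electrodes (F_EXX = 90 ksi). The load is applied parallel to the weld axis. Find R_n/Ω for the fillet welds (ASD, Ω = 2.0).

R_n/Ω ≈ 125 kip

Effective throat t_e = 0.707 × 0.4375 = 0.3093 in.
Total length L = 15 in; A_we = 0.3093 × 15 = 4.64 in².
F_nw = 0.6 F_EXX = 0.6 × 90 = 54 ksi.
R_n = 54 × 4.64 = 250.5 kip; R_n/Ω = 250.5/2.0 = 125.3 kip.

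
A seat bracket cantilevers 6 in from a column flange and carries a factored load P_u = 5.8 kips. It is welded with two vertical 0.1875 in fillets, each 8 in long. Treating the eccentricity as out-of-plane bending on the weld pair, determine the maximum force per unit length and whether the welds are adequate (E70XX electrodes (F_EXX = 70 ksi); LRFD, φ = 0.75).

L_w = 2 × 8 = 16 in; section modulus (unit throat) S = 2 × L²/6 = 21.33 in².
Direct shear f_v = P/L_w = 5.8/16 = 0.3625 kip/in.
Moment M = P × e = 5.8 × 6 = 34.8 kip·in; bending f_b = M/S = 1.631 kip/in.
f_max = √(f_v² + f_b²) = √(0.3625² + 1.631²) = 1.671 kip/in.
φr_n = 0.75 × 0.6 × 70 × (0.707 × 0.1875) = 4.176 kip/in → adequate.

f_max ≈ 1.67 kip/in; adequate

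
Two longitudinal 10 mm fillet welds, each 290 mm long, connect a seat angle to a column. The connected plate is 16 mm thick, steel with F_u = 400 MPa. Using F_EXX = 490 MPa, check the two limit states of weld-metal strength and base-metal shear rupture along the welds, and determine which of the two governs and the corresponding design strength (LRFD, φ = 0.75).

φR_n ≈ 904 kN (weld metal governs)

t_e = 0.707 × 10 = 7.07 mm; L = 580 mm.
Weld metal: φR_n = 0.75 × 0.6 × 490 × 7.07 × 580 × 10⁻³ = 904.2 kN.
Base metal (shear rupture): φR_n = 0.75 × 0.6 × 400 × 16 × 580 × 10⁻³ = 1670 kN.
Governing: weld metal.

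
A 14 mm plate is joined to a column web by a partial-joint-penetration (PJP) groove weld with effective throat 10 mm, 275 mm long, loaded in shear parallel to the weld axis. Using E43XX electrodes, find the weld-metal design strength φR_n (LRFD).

φR_n ≈ 532 kN

E43XX → F_EXX = 430 MPa.
Effective throat (given) t_e = 10 mm.
A_we = 10 × 275 = 2750 mm².
F_nw = 0.6 F_EXX = 258 MPa.
φR_n = 0.75 × 258 × 2750 × 10⁻³ = 532.1 kN.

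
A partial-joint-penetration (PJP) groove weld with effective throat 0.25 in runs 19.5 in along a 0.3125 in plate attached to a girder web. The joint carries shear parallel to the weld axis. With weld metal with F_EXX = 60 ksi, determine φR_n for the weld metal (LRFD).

φR_n ≈ 132 kip

Effective throat (given) t_e = 0.25 in.
A_we = 0.25 × 19.5 = 4.875 in².
F_nw = 0.6 F_EXX = 36 ksi.
φR_n = 0.75 × 36 × 4.875 = 131.6 kip.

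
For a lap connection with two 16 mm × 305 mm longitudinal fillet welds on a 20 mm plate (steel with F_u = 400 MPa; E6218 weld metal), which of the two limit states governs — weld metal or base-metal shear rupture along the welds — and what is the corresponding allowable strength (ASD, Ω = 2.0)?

R_n/Ω ≈ 1280 kN (weld metal governs)

E62XX → F_EXX = 620 MPa.
t_e = 0.707 × 16 = 11.31 mm; L = 610 mm.
Weld metal: R_n/Ω = (1/2.0) × 0.6 × 620 × 11.31 × 610 × 10⁻³ = 1283 kN.
Base metal (shear rupture): R_n/Ω = (1/2.0) × 0.6 × 400 × 20 × 610 × 10⁻³ = 1464 kN.
Governing: weld metal.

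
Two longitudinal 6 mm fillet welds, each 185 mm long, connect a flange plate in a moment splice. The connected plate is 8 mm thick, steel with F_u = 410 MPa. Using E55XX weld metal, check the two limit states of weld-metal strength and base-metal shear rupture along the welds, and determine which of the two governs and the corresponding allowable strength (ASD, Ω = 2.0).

R_n/Ω ≈ 259 kN (weld metal governs)

E55XX → F_EXX = 550 MPa.
t_e = 0.707 × 6 = 4.242 mm; L = 370 mm.
Weld metal: R_n/Ω = (1/2.0) × 0.6 × 550 × 4.242 × 370 × 10⁻³ = 259 kN.
Base metal (shear rupture): R_n/Ω = (1/2.0) × 0.6 × 410 × 8 × 370 × 10⁻³ = 364.1 kN.
Governing: weld metal.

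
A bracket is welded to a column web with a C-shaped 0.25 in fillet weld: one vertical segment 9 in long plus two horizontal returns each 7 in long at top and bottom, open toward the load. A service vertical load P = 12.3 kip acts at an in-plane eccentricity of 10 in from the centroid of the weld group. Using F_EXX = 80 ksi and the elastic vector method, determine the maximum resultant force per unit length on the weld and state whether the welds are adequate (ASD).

Total weld length L_w = 23 in. Treat welds as unit-width lines.
Centroid: x̄ = 2×7×3.5 / 23 = 2.13 in from the vertical weld.
Polar moment about centroid: J = I_x + I_y = [9³/12 + 2×7×4.5²] + [9×2.13² + 2(7³/12 + 7×1.37²)] = 468.5 in³.
Direct shear f_v = P/L_w = 12.3 / 23 = 0.5348 kip/in (vertical).
Torsion M = P·e = 12.3 × 10 = 123 kip·in.
Critical point at (x, y) = (4.87, 4.5) from centroid. f_tx = M·y/J = 1.181 kip/in; f_ty = M·x/J = 1.278 kip/in.
Resultant f_max = √[f_tx² + (f_v + f_ty)²] = √[1.181² + (0.5348 + 1.278)²] = 2.164 kip/in.
Capacity per unit length: r_n/Ω = (1/2.0) × 0.6 × 80 × (0.707 × 0.25) = 4.242 kip/in.
2.164 ≤ 4.242 → adequate.

f_max ≈ 2.16 kip/in; adequate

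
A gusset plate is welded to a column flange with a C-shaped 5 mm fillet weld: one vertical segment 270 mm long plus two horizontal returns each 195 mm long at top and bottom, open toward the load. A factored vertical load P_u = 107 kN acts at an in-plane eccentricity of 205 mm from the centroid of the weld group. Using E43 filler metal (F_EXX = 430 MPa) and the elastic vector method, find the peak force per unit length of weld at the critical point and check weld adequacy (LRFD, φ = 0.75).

f_max ≈ 496 N/mm; adequate

Total weld length L_w = 660 mm. Treat welds as unit-width lines.
Centroid: x̄ = 2×195×97.5 / 660 = 57.61 mm from the vertical weld.
Polar moment about centroid: J = I_x + I_y = [270³/12 + 2×195×135²] + [270×57.61² + 2(195³/12 + 195×39.89²)] = 11500000 mm³.
Direct shear f_v = P/L_w = 107×10³ / 660 = 162.1 N/mm (vertical).
Torsion M = P·e = 107×10³ × 205 = 21935000 N·mm.
Critical point at (x, y) = (137.4, 135) from centroid. f_tx = M·y/J = 257.5 N/mm; f_ty = M·x/J = 262 N/mm.
Resultant f_max = √[f_tx² + (f_v + f_ty)²] = √[257.5² + (162.1 + 262)²] = 496.2 N/mm.
Capacity per unit length: φr_n = 0.75 × 0.6 × 430 × (0.707 × 5) = 684 N/mm.
496.2 ≤ 684 → adequate.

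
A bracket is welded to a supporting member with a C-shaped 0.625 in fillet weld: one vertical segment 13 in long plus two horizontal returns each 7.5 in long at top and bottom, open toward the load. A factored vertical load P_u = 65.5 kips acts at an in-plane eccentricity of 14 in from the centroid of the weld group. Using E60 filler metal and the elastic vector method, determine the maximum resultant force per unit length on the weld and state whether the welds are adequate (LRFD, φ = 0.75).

f_max ≈ 9.6 kip/in; adequate

E60XX → F_EXX = 60 ksi.
Total weld length L_w = 28 in. Treat welds as unit-width lines.
Centroid: x̄ = 2×7.5×3.75 / 28 = 2.009 in from the vertical weld.
Polar moment about centroid: J = I_x + I_y = [13³/12 + 2×7.5×6.5²] + [13×2.009² + 2(7.5³/12 + 7.5×1.741²)] = 985.1 in³.
Direct shear f_v = P/L_w = 65.5 / 28 = 2.339 kip/in (vertical).
Torsion M = P·e = 65.5 × 14 = 917 kip·in.
Critical point at (x, y) = (5.491, 6.5) from centroid. f_tx = M·y/J = 6.051 kip/in; f_ty = M·x/J = 5.112 kip/in.
Resultant f_max = √[f_tx² + (f_v + f_ty)²] = √[6.051² + (2.339 + 5.112)²] = 9.598 kip/in.
Capacity per unit length: φr_n = 0.75 × 0.6 × 60 × (0.707 × 0.625) = 11.93 kip/in.
9.598 ≤ 11.93 → adequate.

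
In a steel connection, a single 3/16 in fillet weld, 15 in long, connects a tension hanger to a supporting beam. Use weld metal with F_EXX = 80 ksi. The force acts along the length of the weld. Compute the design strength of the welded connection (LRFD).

Effective throat t_e = 0.707 × 0.1875 = 0.1326 in.
Total length L = 15 in; A_we = 0.1326 × 15 = 1.988 in².
F_nw = 0.6 F_EXX = 0.6 × 80 = 48 ksi.
φR_n = 0.75 × 48 × 1.988 = 71.58 kips.

φR_n ≈ 71.6 kips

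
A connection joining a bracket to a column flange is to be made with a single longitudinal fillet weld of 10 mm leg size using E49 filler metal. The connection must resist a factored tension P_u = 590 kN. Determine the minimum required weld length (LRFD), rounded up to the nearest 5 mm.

E49XX → F_EXX = 490 MPa.
Throat t_e = 0.707 × 10 = 7.07 mm.
φr_n = 0.75 × 0.6 × 490 × 7.07 × 10⁻³ = 1.559 kN/mm.
L_req = P_u / φr_n = 590 / 1.559 = 378.5 mm total.
Round up → use L = 380 mm.

L = 380 mm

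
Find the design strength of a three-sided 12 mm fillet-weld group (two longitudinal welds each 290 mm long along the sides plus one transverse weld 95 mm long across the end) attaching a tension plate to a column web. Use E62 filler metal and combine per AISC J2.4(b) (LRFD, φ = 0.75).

E62XX → F_EXX = 620 MPa.
t_e = 0.707 × 12 = 8.484 mm.
R_nwl = 0.6 × 620 × 8.484 × 580 × 10⁻³ = 1831 kN (longitudinal, 2 welds).
R_nwt = 0.6 × 620 × 8.484 × 95 × 10⁻³ = 299.8 kN (transverse, base value).
(i) R_nwl + R_nwt = 2130 kN; (ii) 0.85 R_nwl + 1.5 R_nwt = 2006 kN.
R_n = max = 2130 kN [governs: (i)]; φR_n = 1598 kN.

φR_n ≈ 1600 kN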